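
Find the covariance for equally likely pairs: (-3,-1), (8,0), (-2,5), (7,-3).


E[X]=5/2, E[Y]=1/4, E[XY]=-7
Cov(X,Y) = E[XY] - E[X]E[Y] = -7 - 5/2*1/4 = -61/8

-61/8


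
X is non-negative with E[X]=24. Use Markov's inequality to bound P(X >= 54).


Markov: P(X >= a) <= E[X]/a
P(X >= 54) <= 24/54 = 4/9

4/9


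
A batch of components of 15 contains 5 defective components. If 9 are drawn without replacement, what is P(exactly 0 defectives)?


P(X=0) = C(5,0)*C(10,9) / C(15,9)
= 1*10 / 5005
= 10/5005 = 2/1001

2/1001


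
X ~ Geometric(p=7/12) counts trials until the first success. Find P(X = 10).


P(X=10) = (1-p)^9 * p = (5/12)^9 * 7/12
= 1953125/5159780352 * 7/12 = 13671875/61917364224

13671875/61917364224


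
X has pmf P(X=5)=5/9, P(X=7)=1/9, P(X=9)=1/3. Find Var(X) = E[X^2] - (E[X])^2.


E[X] = 59/9, E[X^2] = 139/3
Var(X) = E[X^2] - (E[X])^2 = 139/3 - (59/9)^2 = 272/81

272/81


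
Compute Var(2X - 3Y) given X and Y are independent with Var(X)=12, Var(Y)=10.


Independence => Cov(X,Y)=0
Var(2X - 3Y) = 2^2*Var(X) + (-3)^2*Var(Y)
= 4*12 + 9*10 = 138

138


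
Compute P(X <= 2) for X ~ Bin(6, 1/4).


P(X<=2) = P(X=0) + P(X=1) + P(X=2)
= 729/4096 + 729/2048 + 1215/4096
= 1701/2048

1701/2048


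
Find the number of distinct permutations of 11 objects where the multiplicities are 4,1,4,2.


11! = 39916800
Denominator: 4!=24 * 1!=1 * 4!=24 * 2!=2
Coefficient = 39916800 / 1152 = 34650

34650


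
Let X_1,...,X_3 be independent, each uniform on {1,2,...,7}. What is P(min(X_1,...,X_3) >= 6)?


P(min >= 6) = P(all X_i >= 6) = (P(X_1 >= 6))^3
= (2/7)^3 = 8/343

8/343


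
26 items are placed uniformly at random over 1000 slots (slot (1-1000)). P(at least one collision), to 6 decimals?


P(all different) = prod((1000-i)/1000 for i=0..25) = 0.720508
P(at least one match) = 1 - 0.720508 = 0.279492

0.279492


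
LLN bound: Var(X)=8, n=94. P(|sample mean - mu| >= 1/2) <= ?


Var(Xbar) = Var(X)/n = 8/94
Chebyshev: P(|Xbar-mu| >= 1/2) <= Var(Xbar)/(1/2)^2 = (4/47)/(1/4) = 16/47

16/47


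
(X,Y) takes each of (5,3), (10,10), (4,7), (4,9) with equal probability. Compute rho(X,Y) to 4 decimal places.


Cov(X,Y) = 3.0625, Var(X) = 6.1875, Var(Y) = 7.1875
rho = Cov/(sqrt(VarX)*sqrt(VarY)) = 0.4592

0.4592


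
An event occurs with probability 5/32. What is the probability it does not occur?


P(A') = 1 - P(A) = 1 - 5/32 = 27/32

27/32


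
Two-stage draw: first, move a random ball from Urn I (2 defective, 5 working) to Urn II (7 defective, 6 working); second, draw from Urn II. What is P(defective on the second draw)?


P(transfer defective) = 2/7; P(transfer working) = 5/7
If defective transferred: Urn II has 8 defective of 14, so P(defective|defective moved) = 4/7
If working transferred: Urn II has 7 defective of 14, so P(defective|working moved) = 1/2
By total probability: P(defective) = 2/7*4/7 + 5/7*1/2 = 51/98

51/98


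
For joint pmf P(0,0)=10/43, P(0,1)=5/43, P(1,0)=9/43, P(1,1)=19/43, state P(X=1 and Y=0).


Read from table: P(X=1, Y=0) = 9/43

9/43


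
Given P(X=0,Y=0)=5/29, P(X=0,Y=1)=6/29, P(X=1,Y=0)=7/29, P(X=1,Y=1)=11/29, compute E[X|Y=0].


P(Y=0) = 12/29
E[X|Y=0] = (0*5 + 1*7)/12 = 7/12

7/12


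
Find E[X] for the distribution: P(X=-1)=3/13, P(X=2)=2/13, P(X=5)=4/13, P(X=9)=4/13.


E[X] = sum(x * P(x))
= -1*3/13 + 2*2/13 + 5*4/13 + 9*4/13
= 57/13

57/13


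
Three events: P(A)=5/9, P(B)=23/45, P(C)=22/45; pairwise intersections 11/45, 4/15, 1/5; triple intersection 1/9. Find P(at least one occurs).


P(A∪B∪C) = P(A)+P(B)+P(C) - P(AB)-P(AC)-P(BC) + P(ABC)
= 5/9+23/45+22/45 - 11/45-4/15-1/5 + 1/9
= 43/45

43/45


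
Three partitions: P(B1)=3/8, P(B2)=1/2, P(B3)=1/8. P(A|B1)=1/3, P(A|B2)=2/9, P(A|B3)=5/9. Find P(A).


P(A) = P(A|B1)P(B1) + P(A|B2)P(B2) + P(A|B3)P(B3)
= 1/3*3/8 + 2/9*1/2 + 5/9*1/8
= 1/8 + 1/9 + 5/72 = 11/36

11/36


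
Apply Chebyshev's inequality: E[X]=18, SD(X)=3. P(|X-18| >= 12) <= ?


k = 12/3 = 4
Chebyshev: P(|X-mu| >= k*sigma) <= 1/k^2 = 1/4^2 = 1/16

1/16


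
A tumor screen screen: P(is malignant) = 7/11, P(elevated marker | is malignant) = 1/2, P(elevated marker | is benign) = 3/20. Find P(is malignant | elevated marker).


P(A) = P(A|B)P(B) + P(A|B')P(B') = 1/2*7/11 + 3/20*4/11 = 41/110
P(B|A) = P(A|B)P(B)/P(A) = (7/22)/(41/110) = 35/41

35/41


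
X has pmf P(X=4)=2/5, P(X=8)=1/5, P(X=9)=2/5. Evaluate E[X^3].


E[X^3] = sum(x^3 * P(x))
= 64*2/5 + 512*1/5 + 729*2/5
= 2098/5

2098/5


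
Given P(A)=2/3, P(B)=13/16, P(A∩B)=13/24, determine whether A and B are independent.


P(A)*P(B) = 2/3*13/16 = 13/24
P(A∩B) = 13/24, which equals P(A)P(B), so independent

Yes, A and B are independent


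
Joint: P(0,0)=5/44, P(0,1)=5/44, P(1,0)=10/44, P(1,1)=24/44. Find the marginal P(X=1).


P(X=1) = P(1,0)+P(1,1) = 10/44 + 24/44 = 34/44 = 17/22

17/22


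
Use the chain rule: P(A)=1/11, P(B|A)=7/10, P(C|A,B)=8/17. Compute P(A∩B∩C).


P(A∩B∩C) = P(A) * P(B|A) * P(C|A∩B)
= 1/11 * 7/10 * 8/17
= 7/110 * 8/17 = 28/935

28/935


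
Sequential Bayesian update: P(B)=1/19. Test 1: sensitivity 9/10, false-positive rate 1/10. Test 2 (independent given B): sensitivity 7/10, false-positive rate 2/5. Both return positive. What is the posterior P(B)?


After test 1: P(+) = 9/10*1/19 + 1/10*18/19 = 27/190
P(B|+) = (9/190)/(27/190) = 1/3
After test 2 (use post1 as new prior): P(+) = 7/10*1/3 + 2/5*2/3 = 1/2
P(B|+,+) = (7/30)/(1/2) = 7/15

7/15


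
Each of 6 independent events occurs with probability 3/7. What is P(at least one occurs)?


P(at least one) = 1 - P(none)
P(none) = (1 - 3/7)^6 = (4/7)^6 = 4096/117649
P(at least one) = 1 - 4096/117649 = 113553/117649

113553/117649


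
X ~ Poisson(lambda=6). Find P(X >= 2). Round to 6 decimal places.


P(X>=2) = 1 - P(X<=1) = 1 - (e^(-6)*6^0/0! + e^(-6)*6^1/1!)
≈ 1 - (0.0024787522 + 0.0148725131)
= 1 - 0.0173512653 = 0.9826487347
≈ 0.982649

0.982649


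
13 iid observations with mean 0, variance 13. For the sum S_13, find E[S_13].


E[S_n] = n*E[X_1] = 13*0 = 0

0


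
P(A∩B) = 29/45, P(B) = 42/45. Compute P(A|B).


P(A|B) = P(A∩B)/P(B) = (29/45)/(42/45) = 29/42

29/42


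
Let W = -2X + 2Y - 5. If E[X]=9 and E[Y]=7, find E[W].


E[-2X + 2Y - 5] = -2*E[X] + 2*E[Y] - 5
= (-2)*(9) + (2)*(7) + (-5)
= -18 + 14 - 5 = -9

-9


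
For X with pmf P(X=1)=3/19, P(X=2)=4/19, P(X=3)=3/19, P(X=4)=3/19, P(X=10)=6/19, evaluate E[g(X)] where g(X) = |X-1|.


E[|X-1|] = sum(g(x)*P(x))
= 0*3/19 + 1*4/19 + 2*3/19 + 3*3/19 + 9*6/19
= 73/19

73/19


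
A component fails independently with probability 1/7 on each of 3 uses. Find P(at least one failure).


P(at least one) = 1 - P(none)
P(none) = (1 - 1/7)^3 = (6/7)^3 = 216/343
P(at least one) = 1 - 216/343 = 127/343

127/343


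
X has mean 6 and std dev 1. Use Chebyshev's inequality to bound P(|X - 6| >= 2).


k = 2/1 = 2
Chebyshev: P(|X-mu| >= k*sigma) <= 1/k^2 = 1/2^2 = 1/4

1/4


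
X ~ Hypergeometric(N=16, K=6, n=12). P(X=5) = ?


P(X=5) = C(6,5)*C(10,7) / C(16,12)
= 6*120 / 1820
= 720/1820 = 36/91

36/91


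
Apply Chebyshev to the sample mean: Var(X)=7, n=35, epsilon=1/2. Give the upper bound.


Var(Xbar) = Var(X)/n = 7/35
Chebyshev: P(|Xbar-mu| >= 1/2) <= Var(Xbar)/(1/2)^2 = (1/5)/(1/4) = 4/5

4/5


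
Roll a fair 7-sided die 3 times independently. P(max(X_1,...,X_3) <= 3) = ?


P(max <= 3) = P(all X_i <= 3) = (P(X_1 <= 3))^3
= (3/7)^3 = 27/343

27/343


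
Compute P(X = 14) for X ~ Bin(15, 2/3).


P(X=14) = C(15,14) * p^14 * (1-p)^1
= 15 * 16384/4782969 * 1/3
= 81920/4782969

81920/4782969


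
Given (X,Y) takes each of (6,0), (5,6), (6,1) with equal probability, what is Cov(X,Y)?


E[X]=17/3, E[Y]=7/3, E[XY]=12
Cov(X,Y) = E[XY] - E[X]E[Y] = 12 - 17/3*7/3 = -11/9

-11/9


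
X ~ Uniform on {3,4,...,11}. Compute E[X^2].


E[X^2] = (1/9) * sum(x^2 for x=3..11)
= 501/9 = 167/3

167/3


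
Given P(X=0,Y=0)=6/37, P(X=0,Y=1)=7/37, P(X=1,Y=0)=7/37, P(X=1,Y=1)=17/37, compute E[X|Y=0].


P(Y=0) = 13/37
E[X|Y=0] = (0*6 + 1*7)/13 = 7/13

7/13


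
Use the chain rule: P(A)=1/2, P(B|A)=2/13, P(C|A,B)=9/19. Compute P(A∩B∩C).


P(A∩B∩C) = P(A) * P(B|A) * P(C|A∩B)
= 1/2 * 2/13 * 9/19
= 1/13 * 9/19 = 9/247

9/247


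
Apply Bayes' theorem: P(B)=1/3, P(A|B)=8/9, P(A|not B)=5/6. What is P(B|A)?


P(A) = P(A|B)P(B) + P(A|B')P(B') = 8/9*1/3 + 5/6*2/3 = 23/27
P(B|A) = P(A|B)P(B)/P(A) = (8/27)/(23/27) = 8/23

8/23


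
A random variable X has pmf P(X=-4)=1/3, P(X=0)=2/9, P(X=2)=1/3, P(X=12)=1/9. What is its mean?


E[X] = sum(x * P(x))
= -4*1/3 + 0*2/9 + 2*1/3 + 12*1/9
= 2/3

2/3


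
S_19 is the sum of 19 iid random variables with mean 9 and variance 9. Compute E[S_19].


E[S_n] = n*E[X_1] = 19*9 = 171

171


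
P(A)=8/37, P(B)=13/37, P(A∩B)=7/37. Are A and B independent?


P(A)*P(B) = 8/37*13/37 = 104/1369
P(A∩B) = 7/37 != 104/1369, so not independent

No, A and B are not independent


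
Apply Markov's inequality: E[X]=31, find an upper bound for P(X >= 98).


Markov: P(X >= a) <= E[X]/a
P(X >= 98) <= 31/98

31/98


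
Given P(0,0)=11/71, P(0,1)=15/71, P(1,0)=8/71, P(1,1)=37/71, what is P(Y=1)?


P(Y=1) = P(0,1)+P(1,1) = 15/71 + 37/71 = 52/71

52/71


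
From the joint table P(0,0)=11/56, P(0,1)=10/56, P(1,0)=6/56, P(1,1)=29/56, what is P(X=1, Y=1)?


Read from table: P(X=1, Y=1) = 29/56

29/56


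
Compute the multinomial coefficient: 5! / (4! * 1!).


5! = 120
Denominator: 4!=24 * 1!=1
Coefficient = 120 / 24 = 5

5


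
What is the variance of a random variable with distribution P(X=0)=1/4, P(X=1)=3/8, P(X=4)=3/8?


E[X] = 15/8, E[X^2] = 51/8
Var(X) = E[X^2] - (E[X])^2 = 51/8 - (15/8)^2 = 183/64

183/64


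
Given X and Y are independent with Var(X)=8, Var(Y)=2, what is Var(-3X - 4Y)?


Independence => Cov(X,Y)=0
Var(-3X - 4Y) = (-3)^2*Var(X) + (-4)^2*Var(Y)
= 9*8 + 16*2 = 104

104


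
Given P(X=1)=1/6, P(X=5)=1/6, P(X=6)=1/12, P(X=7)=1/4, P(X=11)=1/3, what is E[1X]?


E[1X] = sum(g(x)*P(x))
= 1*1/6 + 5*1/6 + 6*1/12 + 7*1/4 + 11*1/3
= 83/12

83/12


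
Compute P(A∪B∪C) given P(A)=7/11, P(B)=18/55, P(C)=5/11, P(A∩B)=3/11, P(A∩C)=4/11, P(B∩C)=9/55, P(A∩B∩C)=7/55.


P(A∪B∪C) = P(A)+P(B)+P(C) - P(AB)-P(AC)-P(BC) + P(ABC)
= 7/11+18/55+5/11 - 3/11-4/11-9/55 + 7/55
= 41/55

41/55


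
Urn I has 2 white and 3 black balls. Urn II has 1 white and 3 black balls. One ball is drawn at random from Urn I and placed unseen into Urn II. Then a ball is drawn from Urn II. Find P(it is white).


P(transfer white) = 2/5; P(transfer black) = 3/5
If white transferred: Urn II has 2 white of 5, so P(white|white moved) = 2/5
If black transferred: Urn II has 1 white of 5, so P(white|black moved) = 1/5
By total probability: P(white) = 2/5*2/5 + 3/5*1/5 = 7/25

7/25


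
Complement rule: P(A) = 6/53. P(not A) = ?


P(A') = 1 - P(A) = 1 - 6/53 = 47/53

47/53


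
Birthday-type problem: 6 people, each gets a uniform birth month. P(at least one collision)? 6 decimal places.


P(all different) = prod((12-i)/12 for i=0..5) = 0.222801
P(at least one match) = 1 - 0.222801 = 0.777199

0.777199


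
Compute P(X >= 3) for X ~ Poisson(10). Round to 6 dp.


P(X>=3) = 1 - P(X<=2) = 1 - (e^(-10)*10^0/0! + e^(-10)*10^1/1! + e^(-10)*10^2/2!)
≈ 1 - (0.0000453999 + 0.0004539993 + 0.0022699965)
= 1 - 0.0027693957 = 0.9972306043
≈ 0.997231

0.997231


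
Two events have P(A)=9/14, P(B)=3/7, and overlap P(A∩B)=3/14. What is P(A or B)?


P(A∪B) = P(A) + P(B) - P(A∩B)
= 9/14 + 3/7 - 3/14 = 6/7

6/7


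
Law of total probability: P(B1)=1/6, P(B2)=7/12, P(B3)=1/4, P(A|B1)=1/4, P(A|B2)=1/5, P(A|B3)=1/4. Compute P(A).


P(A) = P(A|B1)P(B1) + P(A|B2)P(B2) + P(A|B3)P(B3)
= 1/4*1/6 + 1/5*7/12 + 1/4*1/4
= 1/24 + 7/60 + 1/16 = 53/240

53/240


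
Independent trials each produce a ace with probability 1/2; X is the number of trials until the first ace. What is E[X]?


For geometric (trials until first success), E[X] = 1/p = 1/(1/2) = 2

2


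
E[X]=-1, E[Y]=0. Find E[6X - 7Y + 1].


E[6X - 7Y + 1] = 6*E[X] - 7*E[Y] + 1
= (6)*(-1) + (-7)*(0) + (1)
= -6 + 0 + 1 = -5

-5


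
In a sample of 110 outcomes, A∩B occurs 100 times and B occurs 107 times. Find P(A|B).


P(A|B) = P(A∩B)/P(B) = (100/110)/(107/110) = 100/107

100/107


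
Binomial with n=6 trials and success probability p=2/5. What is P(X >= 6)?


P(X>=6) = P(X=6)
= 64/15625
= 64/15625

64/15625


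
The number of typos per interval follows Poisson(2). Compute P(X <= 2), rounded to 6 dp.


P(X<=2) = e^(-2)*2^0/0! + e^(-2)*2^1/1! + e^(-2)*2^2/2!
≈ 0.1353352832 + 0.2706705665 + 0.2706705665
= 0.6766764162
≈ 0.676676

0.676676


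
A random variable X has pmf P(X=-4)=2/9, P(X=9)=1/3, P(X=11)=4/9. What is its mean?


E[X] = sum(x * P(x))
= -4*2/9 + 9*1/3 + 11*4/9
= 7

7


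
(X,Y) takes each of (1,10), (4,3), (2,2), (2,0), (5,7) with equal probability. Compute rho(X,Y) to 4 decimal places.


Cov(X,Y) = -0.1200, Var(X) = 2.1600, Var(Y) = 13.0400
rho = Cov/(sqrt(VarX)*sqrt(VarY)) = -0.0226

-0.0226


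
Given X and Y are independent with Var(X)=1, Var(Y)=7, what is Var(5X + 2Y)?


Independence => Cov(X,Y)=0
Var(5X + 2Y) = 5^2*Var(X) + 2^2*Var(Y)
= 25*1 + 4*7 = 53

53


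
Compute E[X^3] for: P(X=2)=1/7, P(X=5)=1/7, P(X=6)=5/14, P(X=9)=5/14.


E[X^3] = sum(x^3 * P(x))
= 8*1/7 + 125*1/7 + 216*5/14 + 729*5/14
= 713/2

713/2


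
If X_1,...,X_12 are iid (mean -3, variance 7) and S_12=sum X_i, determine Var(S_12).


By independence, Var(S_n) = n*Var(X_1) = 12*7 = 84

84


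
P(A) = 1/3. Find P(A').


P(A') = 1 - P(A) = 1 - 1/3 = 2/3

2/3


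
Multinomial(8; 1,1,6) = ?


8! = 40320
Denominator: 1!=1 * 1!=1 * 6!=720
Coefficient = 40320 / 720 = 56

56


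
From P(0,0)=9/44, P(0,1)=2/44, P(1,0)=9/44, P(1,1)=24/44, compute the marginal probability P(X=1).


P(X=1) = P(1,0)+P(1,1) = 9/44 + 24/44 = 33/44 = 3/4

3/4


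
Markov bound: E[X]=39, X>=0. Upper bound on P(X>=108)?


Markov: P(X >= a) <= E[X]/a
P(X >= 108) <= 39/108 = 13/36

13/36


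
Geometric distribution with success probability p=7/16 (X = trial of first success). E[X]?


For geometric (trials until first success), E[X] = 1/p = 1/(7/16) = 16/7

16/7


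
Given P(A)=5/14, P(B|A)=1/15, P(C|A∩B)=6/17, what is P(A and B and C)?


P(A∩B∩C) = P(A) * P(B|A) * P(C|A∩B)
= 5/14 * 1/15 * 6/17
= 1/42 * 6/17 = 1/119

1/119


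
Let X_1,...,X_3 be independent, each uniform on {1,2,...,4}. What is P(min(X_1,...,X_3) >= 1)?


P(min >= 1) = P(all X_i >= 1) = (P(X_1 >= 1))^3
= (4/4)^3 = 1^3 = 1

1


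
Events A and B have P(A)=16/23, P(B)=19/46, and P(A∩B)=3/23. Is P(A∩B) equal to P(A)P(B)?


P(A)*P(B) = 16/23*19/46 = 152/529
P(A∩B) = 3/23 != 152/529, so not independent

No, A and B are not independent


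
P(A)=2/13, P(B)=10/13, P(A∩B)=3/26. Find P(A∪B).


P(A∪B) = P(A) + P(B) - P(A∩B)
= 2/13 + 10/13 - 3/26 = 21/26

21/26


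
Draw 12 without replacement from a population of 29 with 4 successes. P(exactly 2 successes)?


P(X=2) = C(4,2)*C(25,10) / C(29,12)
= 6*3268760 / 51895935
= 19612560/51895935 = 2992/7917

2992/7917


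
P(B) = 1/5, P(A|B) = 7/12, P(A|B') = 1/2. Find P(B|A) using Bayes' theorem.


P(A) = P(A|B)P(B) + P(A|B')P(B') = 7/12*1/5 + 1/2*4/5 = 31/60
P(B|A) = P(A|B)P(B)/P(A) = (7/60)/(31/60) = 7/31

7/31


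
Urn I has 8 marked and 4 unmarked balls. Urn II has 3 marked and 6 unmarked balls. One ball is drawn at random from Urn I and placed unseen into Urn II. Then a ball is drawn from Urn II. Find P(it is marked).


P(transfer marked) = 8/12 = 2/3; P(transfer unmarked) = 1/3
If marked transferred: Urn II has 4 marked of 10, so P(marked|marked moved) = 2/5
If unmarked transferred: Urn II has 3 marked of 10, so P(marked|unmarked moved) = 3/10
By total probability: P(marked) = 2/3*2/5 + 1/3*3/10 = 11/30

11/30


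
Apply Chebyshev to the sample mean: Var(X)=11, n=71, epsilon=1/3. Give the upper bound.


Var(Xbar) = Var(X)/n = 11/71
Chebyshev: P(|Xbar-mu| >= 1/3) <= Var(Xbar)/(1/3)^2 = (11/71)/(1/9) = 99/71
Bound exceeds 1, so trivial bound: 1

1


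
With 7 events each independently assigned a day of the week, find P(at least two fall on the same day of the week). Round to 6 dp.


P(all different) = prod((7-i)/7 for i=0..6) = 0.006120
P(at least one match) = 1 - 0.006120 = 0.993880

0.993880


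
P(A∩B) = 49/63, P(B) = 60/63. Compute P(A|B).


P(A|B) = P(A∩B)/P(B) = (49/63)/(60/63) = 49/60

49/60


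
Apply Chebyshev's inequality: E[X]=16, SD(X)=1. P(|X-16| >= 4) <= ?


k = 4/1 = 4
Chebyshev: P(|X-mu| >= k*sigma) <= 1/k^2 = 1/4^2 = 1/16

1/16


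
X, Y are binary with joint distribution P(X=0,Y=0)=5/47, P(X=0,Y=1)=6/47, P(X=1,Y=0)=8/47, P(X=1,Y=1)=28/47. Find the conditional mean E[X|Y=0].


P(Y=0) = 13/47
E[X|Y=0] = (0*5 + 1*8)/13 = 8/13

8/13


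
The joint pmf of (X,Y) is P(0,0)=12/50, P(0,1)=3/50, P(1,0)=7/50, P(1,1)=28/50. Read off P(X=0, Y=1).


Read from table: P(X=0, Y=1) = 3/50

3/50


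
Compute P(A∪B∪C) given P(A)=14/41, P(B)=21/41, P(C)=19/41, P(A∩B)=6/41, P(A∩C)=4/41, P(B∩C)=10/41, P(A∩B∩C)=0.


P(A∪B∪C) = P(A)+P(B)+P(C) - P(AB)-P(AC)-P(BC) + P(ABC)
= 14/41+21/41+19/41 - 6/41-4/41-10/41 + 0
= 34/41

34/41


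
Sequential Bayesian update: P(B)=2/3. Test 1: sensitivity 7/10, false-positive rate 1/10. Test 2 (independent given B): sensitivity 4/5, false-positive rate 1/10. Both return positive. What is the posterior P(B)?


After test 1: P(+) = 7/10*2/3 + 1/10*1/3 = 1/2
P(B|+) = (7/15)/(1/2) = 14/15
After test 2 (use post1 as new prior): P(+) = 4/5*14/15 + 1/10*1/15 = 113/150
P(B|+,+) = (56/75)/(113/150) = 112/113

112/113


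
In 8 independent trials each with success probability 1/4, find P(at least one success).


P(at least one) = 1 - P(none)
P(none) = (1 - 1/4)^8 = (3/4)^8 = 6561/65536
P(at least one) = 1 - 6561/65536 = 58975/65536

58975/65536


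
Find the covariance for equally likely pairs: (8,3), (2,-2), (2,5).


E[X]=4, E[Y]=2, E[XY]=10
Cov(X,Y) = E[XY] - E[X]E[Y] = 10 - 4*2 = 2

2


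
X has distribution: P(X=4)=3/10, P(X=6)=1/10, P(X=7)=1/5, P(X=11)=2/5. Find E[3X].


E[3X] = sum(g(x)*P(x))
= 12*3/10 + 18*1/10 + 21*1/5 + 33*2/5
= 114/5

114/5


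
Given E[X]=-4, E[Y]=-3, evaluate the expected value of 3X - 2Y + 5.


E[3X - 2Y + 5] = 3*E[X] - 2*E[Y] + 5
= (3)*(-4) + (-2)*(-3) + (5)
= -12 + 6 + 5 = -1

-1


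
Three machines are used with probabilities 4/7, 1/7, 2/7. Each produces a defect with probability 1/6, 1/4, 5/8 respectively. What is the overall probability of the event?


P(A) = P(A|B1)P(B1) + P(A|B2)P(B2) + P(A|B3)P(B3)
= 1/6*4/7 + 1/4*1/7 + 5/8*2/7
= 2/21 + 1/28 + 5/28 = 13/42

13/42


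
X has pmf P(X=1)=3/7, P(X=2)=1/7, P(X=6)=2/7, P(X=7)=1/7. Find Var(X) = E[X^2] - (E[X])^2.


E[X] = 24/7, E[X^2] = 128/7
Var(X) = E[X^2] - (E[X])^2 = 128/7 - (24/7)^2 = 320/49

320/49


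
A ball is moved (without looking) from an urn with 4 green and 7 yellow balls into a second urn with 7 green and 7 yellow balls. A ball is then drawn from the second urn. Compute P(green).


P(transfer green) = 4/11; P(transfer yellow) = 7/11
If green transferred: Urn II has 8 green of 15, so P(green|green moved) = 8/15
If yellow transferred: Urn II has 7 green of 15, so P(green|yellow moved) = 7/15
By total probability: P(green) = 4/11*8/15 + 7/11*7/15 = 27/55

27/55


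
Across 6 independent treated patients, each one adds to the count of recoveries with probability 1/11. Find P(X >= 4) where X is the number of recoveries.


P(X>=4) = P(X=4) + P(X=5) + P(X=6)
= 1500/1771561 + 60/1771561 + 1/1771561
= 1561/1771561

1561/1771561


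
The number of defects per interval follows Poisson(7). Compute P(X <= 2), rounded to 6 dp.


P(X<=2) = e^(-7)*7^0/0! + e^(-7)*7^1/1! + e^(-7)*7^2/2!
≈ 0.0009118820 + 0.0063831738 + 0.0223411082
= 0.0296361640
≈ 0.029636

0.029636


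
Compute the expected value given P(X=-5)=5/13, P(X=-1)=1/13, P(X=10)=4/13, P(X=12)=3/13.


E[X] = sum(x * P(x))
= -5*5/13 - 1*1/13 + 10*4/13 + 12*3/13
= 50/13

50/13


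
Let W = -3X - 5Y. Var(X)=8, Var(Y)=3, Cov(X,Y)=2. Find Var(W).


Var(-3X - 5Y) = (-3)^2*Var(X) + (-5)^2*Var(Y) + 2*(-3)*(-5)*Cov(X,Y)
= 9*8 + 25*3 + 30*2
= 72 + 75 + 60 = 207

207


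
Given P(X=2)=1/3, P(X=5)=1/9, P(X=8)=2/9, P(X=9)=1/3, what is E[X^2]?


E[X^2] = sum(g(x)*P(x))
= 4*1/3 + 25*1/9 + 64*2/9 + 81*1/3
= 136/3

136/3


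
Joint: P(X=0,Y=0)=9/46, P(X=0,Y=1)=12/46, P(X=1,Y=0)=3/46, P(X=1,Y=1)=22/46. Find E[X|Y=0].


P(Y=0) = 12/46
E[X|Y=0] = (0*9 + 1*3)/12 = 3/12 = 1/4

1/4


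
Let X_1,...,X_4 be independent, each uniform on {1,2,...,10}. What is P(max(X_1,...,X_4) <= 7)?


P(max <= 7) = P(all X_i <= 7) = (P(X_1 <= 7))^4
= (7/10)^4 = 2401/10000

2401/10000


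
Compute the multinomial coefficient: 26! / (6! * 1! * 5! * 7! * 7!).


26! = 403291461126605635584000000
Denominator: 6!=720 * 1!=1 * 5!=120 * 7!=5040 * 7!=5040
Coefficient = 403291461126605635584000000 / 2194698240000 = 183757135161600

183757135161600


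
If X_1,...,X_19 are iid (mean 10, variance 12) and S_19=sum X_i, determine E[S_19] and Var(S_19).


E[S_n] = n*mu = 19*10 = 190
Var(S_n) = n*sigma^2 = 19*12 = 228

E[S_19]=190, Var(S_19)=228


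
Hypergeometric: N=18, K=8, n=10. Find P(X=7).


P(X=7) = C(8,7)*C(10,3) / C(18,10)
= 8*120 / 43758
= 960/43758 = 160/7293

160/7293


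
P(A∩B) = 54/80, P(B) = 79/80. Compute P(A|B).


P(A|B) = P(A∩B)/P(B) = (54/80)/(79/80) = 54/79

54/79


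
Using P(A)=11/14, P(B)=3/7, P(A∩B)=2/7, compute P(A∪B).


P(A∪B) = P(A) + P(B) - P(A∩B)
= 11/14 + 3/7 - 2/7 = 13/14

13/14


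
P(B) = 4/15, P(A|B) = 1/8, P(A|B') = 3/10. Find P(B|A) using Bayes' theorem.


P(A) = P(A|B)P(B) + P(A|B')P(B') = 1/8*4/15 + 3/10*11/15 = 19/75
P(B|A) = P(A|B)P(B)/P(A) = (1/30)/(19/75) = 5/38

5/38


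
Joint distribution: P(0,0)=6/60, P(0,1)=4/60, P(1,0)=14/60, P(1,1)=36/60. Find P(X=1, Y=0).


Read from table: P(X=1, Y=0) = 14/60 = 7/30

7/30


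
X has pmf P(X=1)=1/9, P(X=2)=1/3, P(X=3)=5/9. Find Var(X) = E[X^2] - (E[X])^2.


E[X] = 22/9, E[X^2] = 58/9
Var(X) = E[X^2] - (E[X])^2 = 58/9 - (22/9)^2 = 38/81

38/81


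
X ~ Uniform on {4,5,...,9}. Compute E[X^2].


E[X^2] = (1/6) * sum(x^2 for x=4..9)
= 271/6

271/6


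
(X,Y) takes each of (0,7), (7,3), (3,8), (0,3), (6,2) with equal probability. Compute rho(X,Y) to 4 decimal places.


Cov(X,Y) = -3.3200, Var(X) = 8.5600, Var(Y) = 5.8400
rho = Cov/(sqrt(VarX)*sqrt(VarY)) = -0.4696

-0.4696


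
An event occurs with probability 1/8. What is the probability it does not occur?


P(A') = 1 - P(A) = 1 - 1/8 = 7/8

7/8


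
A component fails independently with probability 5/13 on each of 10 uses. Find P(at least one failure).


P(at least one) = 1 - P(none)
P(none) = (1 - 5/13)^10 = (8/13)^10 = 1073741824/137858491849
P(at least one) = 1 - 1073741824/137858491849 = 136784750025/137858491849

136784750025/137858491849


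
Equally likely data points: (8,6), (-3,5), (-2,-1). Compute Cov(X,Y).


E[X]=1, E[Y]=10/3, E[XY]=35/3
Cov(X,Y) = E[XY] - E[X]E[Y] = 35/3 - 1*10/3 = 25/3

25/3


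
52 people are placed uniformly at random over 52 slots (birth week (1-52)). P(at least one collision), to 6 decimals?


P(all different) = prod((52-i)/52 for i=0..51) = 0.000000
P(at least one match) = 1 - 0.000000 = 1.000000

1.000000


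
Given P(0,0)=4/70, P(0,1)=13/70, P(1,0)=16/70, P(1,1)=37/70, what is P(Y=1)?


P(Y=1) = P(0,1)+P(1,1) = 13/70 + 37/70 = 50/70 = 5/7

5/7


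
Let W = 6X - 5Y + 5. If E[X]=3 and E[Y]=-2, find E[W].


E[6X - 5Y + 5] = 6*E[X] - 5*E[Y] + 5
= (6)*(3) + (-5)*(-2) + (5)
= 18 + 10 + 5 = 33

33


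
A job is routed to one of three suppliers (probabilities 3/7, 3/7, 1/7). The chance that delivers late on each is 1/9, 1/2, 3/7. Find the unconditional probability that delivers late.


P(A) = P(A|B1)P(B1) + P(A|B2)P(B2) + P(A|B3)P(B3)
= 1/9*3/7 + 1/2*3/7 + 3/7*1/7
= 1/21 + 3/14 + 3/49 = 95/294

95/294


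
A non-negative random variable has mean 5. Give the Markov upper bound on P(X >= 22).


Markov: P(X >= a) <= E[X]/a
P(X >= 22) <= 5/22

5/22


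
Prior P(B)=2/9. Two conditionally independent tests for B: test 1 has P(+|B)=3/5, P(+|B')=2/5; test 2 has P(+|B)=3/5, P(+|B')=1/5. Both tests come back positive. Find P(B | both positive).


After test 1: P(+) = 3/5*2/9 + 2/5*7/9 = 4/9
P(B|+) = (2/15)/(4/9) = 3/10
After test 2 (use post1 as new prior): P(+) = 3/5*3/10 + 1/5*7/10 = 8/25
P(B|+,+) = (9/50)/(8/25) = 9/16

9/16


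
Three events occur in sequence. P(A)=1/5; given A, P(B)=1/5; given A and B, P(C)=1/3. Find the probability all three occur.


P(A∩B∩C) = P(A) * P(B|A) * P(C|A∩B)
= 1/5 * 1/5 * 1/3
= 1/25 * 1/3 = 1/75

1/75


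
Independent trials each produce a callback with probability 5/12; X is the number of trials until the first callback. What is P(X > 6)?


P(X > 6) = P(first 6 trials all fail) = (1-p)^6 = (7/12)^6 = 117649/2985984

117649/2985984


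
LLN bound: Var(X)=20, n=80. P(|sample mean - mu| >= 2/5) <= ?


Var(Xbar) = Var(X)/n = 20/80
Chebyshev: P(|Xbar-mu| >= 2/5) <= Var(Xbar)/(2/5)^2 = (1/4)/(4/25) = 25/16
Bound exceeds 1, so trivial bound: 1

1


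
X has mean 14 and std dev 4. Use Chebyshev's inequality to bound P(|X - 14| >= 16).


k = 16/4 = 4
Chebyshev: P(|X-mu| >= k*sigma) <= 1/k^2 = 1/4^2 = 1/16

1/16


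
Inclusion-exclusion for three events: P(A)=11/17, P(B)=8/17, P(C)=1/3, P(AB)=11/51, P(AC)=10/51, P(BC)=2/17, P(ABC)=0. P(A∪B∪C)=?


P(A∪B∪C) = P(A)+P(B)+P(C) - P(AB)-P(AC)-P(BC) + P(ABC)
= 11/17+8/17+1/3 - 11/51-10/51-2/17 + 0
= 47/51

47/51


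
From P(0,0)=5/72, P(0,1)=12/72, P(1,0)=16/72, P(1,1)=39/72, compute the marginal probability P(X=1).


P(X=1) = P(1,0)+P(1,1) = 16/72 + 39/72 = 55/72

55/72


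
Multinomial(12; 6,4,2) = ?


12! = 479001600
Denominator: 6!=720 * 4!=24 * 2!=2
Coefficient = 479001600 / 34560 = 13860

13860


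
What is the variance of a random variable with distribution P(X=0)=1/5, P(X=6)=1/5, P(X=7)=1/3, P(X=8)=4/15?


E[X] = 17/3, E[X^2] = 203/5
Var(X) = E[X^2] - (E[X])^2 = 203/5 - (17/3)^2 = 382/45

382/45


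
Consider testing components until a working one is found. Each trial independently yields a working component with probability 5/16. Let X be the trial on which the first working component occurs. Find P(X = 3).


P(X=3) = (1-p)^2 * p = (11/16)^2 * 5/16
= 121/256 * 5/16 = 605/4096

605/4096


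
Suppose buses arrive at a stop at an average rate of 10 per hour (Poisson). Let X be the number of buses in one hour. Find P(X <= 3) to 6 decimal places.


P(X<=3) = e^(-10)*10^0/0! + e^(-10)*10^1/1! + e^(-10)*10^2/2! + e^(-10)*10^3/3!
≈ 0.0000453999 + 0.0004539993 + 0.0022699965 + 0.0075666550
= 0.0103360507
≈ 0.010336

0.010336


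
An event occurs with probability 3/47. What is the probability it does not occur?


P(A') = 1 - P(A) = 1 - 3/47 = 44/47

44/47


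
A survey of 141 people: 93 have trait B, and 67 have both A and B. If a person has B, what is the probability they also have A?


P(A|B) = P(A∩B)/P(B) = (67/141)/(93/141) = 67/93

67/93


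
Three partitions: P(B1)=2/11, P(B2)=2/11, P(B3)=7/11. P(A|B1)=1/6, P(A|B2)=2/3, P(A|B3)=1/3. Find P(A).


P(A) = P(A|B1)P(B1) + P(A|B2)P(B2) + P(A|B3)P(B3)
= 1/6*2/11 + 2/3*2/11 + 1/3*7/11
= 1/33 + 4/33 + 7/33 = 4/11

4/11


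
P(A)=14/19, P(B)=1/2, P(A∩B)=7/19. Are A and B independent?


P(A)*P(B) = 14/19*1/2 = 7/19
P(A∩B) = 7/19, which equals P(A)P(B), so independent

Yes, A and B are independent


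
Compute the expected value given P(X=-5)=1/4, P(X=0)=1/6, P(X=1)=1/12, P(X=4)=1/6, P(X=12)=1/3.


E[X] = sum(x * P(x))
= -5*1/4 + 0*1/6 + 1*1/12 + 4*1/6 + 12*1/3
= 7/2

7/2


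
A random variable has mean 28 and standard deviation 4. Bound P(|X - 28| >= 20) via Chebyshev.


k = 20/4 = 5
Chebyshev: P(|X-mu| >= k*sigma) <= 1/k^2 = 1/5^2 = 1/25

1/25


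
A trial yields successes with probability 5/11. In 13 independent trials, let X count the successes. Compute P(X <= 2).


P(X<=2) = P(X=0) + P(X=1) + P(X=2)
= 13060694016/34522712143931 + 141490851840/34522712143931 + 707454259200/34522712143931
= 78364164096/3138428376721

78364164096/3138428376721


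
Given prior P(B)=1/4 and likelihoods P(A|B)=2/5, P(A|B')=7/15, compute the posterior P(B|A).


P(A) = P(A|B)P(B) + P(A|B')P(B') = 2/5*1/4 + 7/15*3/4 = 9/20
P(B|A) = P(A|B)P(B)/P(A) = (1/10)/(9/20) = 2/9

2/9


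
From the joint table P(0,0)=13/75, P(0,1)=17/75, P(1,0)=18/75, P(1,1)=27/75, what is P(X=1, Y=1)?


Read from table: P(X=1, Y=1) = 27/75 = 9/25

9/25


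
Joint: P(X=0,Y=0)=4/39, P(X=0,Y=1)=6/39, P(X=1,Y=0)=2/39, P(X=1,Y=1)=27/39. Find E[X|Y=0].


P(Y=0) = 6/39
E[X|Y=0] = (0*4 + 1*2)/6 = 2/6 = 1/3

1/3


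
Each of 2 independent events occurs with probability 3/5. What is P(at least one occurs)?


P(at least one) = 1 - P(none)
P(none) = (1 - 3/5)^2 = (2/5)^2 = 4/25
P(at least one) = 1 - 4/25 = 21/25

21/25


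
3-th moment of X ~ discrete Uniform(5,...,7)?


E[X^3] = (1/3) * sum(x^3 for x=5..7)
= 684/3 = 228

228


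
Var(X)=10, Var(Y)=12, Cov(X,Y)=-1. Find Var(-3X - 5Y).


Var(-3X - 5Y) = (-3)^2*Var(X) + (-5)^2*Var(Y) + 2*(-3)*(-5)*Cov(X,Y)
= 9*10 + 25*12 + 30*(-1)
= 90 + 300 - 30 = 360

360


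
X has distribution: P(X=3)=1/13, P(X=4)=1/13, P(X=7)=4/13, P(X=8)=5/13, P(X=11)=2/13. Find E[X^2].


E[X^2] = sum(g(x)*P(x))
= 9*1/13 + 16*1/13 + 49*4/13 + 64*5/13 + 121*2/13
= 783/13

783/13


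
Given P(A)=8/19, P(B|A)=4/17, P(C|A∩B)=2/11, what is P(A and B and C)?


P(A∩B∩C) = P(A) * P(B|A) * P(C|A∩B)
= 8/19 * 4/17 * 2/11
= 32/323 * 2/11 = 64/3553

64/3553


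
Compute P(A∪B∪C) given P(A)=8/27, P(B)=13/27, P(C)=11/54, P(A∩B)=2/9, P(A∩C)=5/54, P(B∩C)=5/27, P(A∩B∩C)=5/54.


P(A∪B∪C) = P(A)+P(B)+P(C) - P(AB)-P(AC)-P(BC) + P(ABC)
= 8/27+13/27+11/54 - 2/9-5/54-5/27 + 5/54
= 31/54

31/54


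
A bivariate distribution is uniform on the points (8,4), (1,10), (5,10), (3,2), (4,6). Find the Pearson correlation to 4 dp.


Cov(X,Y) = -2.4800, Var(X) = 5.3600, Var(Y) = 10.2400
rho = Cov/(sqrt(VarX)*sqrt(VarY)) = -0.3347

-0.3347


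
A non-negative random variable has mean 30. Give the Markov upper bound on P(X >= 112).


Markov: P(X >= a) <= E[X]/a
P(X >= 112) <= 30/112 = 15/56

15/56


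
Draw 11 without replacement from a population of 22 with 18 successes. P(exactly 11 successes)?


P(X=11) = C(18,11)*C(4,0) / C(22,11)
= 31824*1 / 705432
= 31824/705432 = 6/133

6/133


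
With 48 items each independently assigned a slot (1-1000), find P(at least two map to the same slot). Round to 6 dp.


P(all different) = prod((1000-i)/1000 for i=0..47) = 0.317812
P(at least one match) = 1 - 0.317812 = 0.682188

0.682188


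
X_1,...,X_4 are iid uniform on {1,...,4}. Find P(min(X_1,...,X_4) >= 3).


P(min >= 3) = P(all X_i >= 3) = (P(X_1 >= 3))^4
= (2/4)^4 = (1/2)^4 = 1/16

1/16


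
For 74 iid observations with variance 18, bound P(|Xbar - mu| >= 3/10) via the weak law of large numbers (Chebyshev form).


Var(Xbar) = Var(X)/n = 18/74
Chebyshev: P(|Xbar-mu| >= 3/10) <= Var(Xbar)/(3/10)^2 = (9/37)/(9/100) = 100/37
Bound exceeds 1, so trivial bound: 1

1


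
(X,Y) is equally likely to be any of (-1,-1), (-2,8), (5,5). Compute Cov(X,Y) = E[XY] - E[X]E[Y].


E[X]=2/3, E[Y]=4, E[XY]=10/3
Cov(X,Y) = E[XY] - E[X]E[Y] = 10/3 - 2/3*4 = 2/3

2/3


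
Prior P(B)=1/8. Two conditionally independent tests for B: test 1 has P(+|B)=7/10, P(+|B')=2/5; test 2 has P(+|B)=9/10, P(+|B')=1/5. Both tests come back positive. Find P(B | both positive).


After test 1: P(+) = 7/10*1/8 + 2/5*7/8 = 7/16
P(B|+) = (7/80)/(7/16) = 1/5
After test 2 (use post1 as new prior): P(+) = 9/10*1/5 + 1/5*4/5 = 17/50
P(B|+,+) = (9/50)/(17/50) = 9/17

9/17


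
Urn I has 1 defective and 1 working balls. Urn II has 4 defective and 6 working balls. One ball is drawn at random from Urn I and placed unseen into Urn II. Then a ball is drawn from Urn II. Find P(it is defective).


P(transfer defective) = 1/2; P(transfer working) = 1/2
If defective transferred: Urn II has 5 defective of 11, so P(defective|defective moved) = 5/11
If working transferred: Urn II has 4 defective of 11, so P(defective|working moved) = 4/11
By total probability: P(defective) = 1/2*5/11 + 1/2*4/11 = 9/22

9/22


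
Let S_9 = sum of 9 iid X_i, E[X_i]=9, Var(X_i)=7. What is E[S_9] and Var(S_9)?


E[S_n] = n*mu = 9*9 = 81
Var(S_n) = n*sigma^2 = 9*7 = 63

E[S_9]=81, Var(S_9)=63


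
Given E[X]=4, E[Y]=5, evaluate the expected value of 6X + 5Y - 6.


E[6X + 5Y - 6] = 6*E[X] + 5*E[Y] - 6
= (6)*(4) + (5)*(5) + (-6)
= 24 + 25 - 6 = 43

43


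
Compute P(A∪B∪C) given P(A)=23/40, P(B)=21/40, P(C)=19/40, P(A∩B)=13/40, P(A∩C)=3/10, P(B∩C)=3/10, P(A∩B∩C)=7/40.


P(A∪B∪C) = P(A)+P(B)+P(C) - P(AB)-P(AC)-P(BC) + P(ABC)
= 23/40+21/40+19/40 - 13/40-3/10-3/10 + 7/40
= 33/40

33/40


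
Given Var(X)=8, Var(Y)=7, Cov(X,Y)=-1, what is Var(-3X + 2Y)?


Var(-3X + 2Y) = (-3)^2*Var(X) + 2^2*Var(Y) + 2*(-3)*2*Cov(X,Y)
= 9*8 + 4*7 - 12*(-1)
= 72 + 28 + 12 = 112

112


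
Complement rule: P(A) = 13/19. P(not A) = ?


P(A') = 1 - P(A) = 1 - 13/19 = 6/19

6/19


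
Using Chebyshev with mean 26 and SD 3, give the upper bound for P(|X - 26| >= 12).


k = 12/3 = 4
Chebyshev: P(|X-mu| >= k*sigma) <= 1/k^2 = 1/4^2 = 1/16

1/16


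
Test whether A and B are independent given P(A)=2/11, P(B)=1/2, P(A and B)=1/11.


P(A)*P(B) = 2/11*1/2 = 1/11
P(A∩B) = 1/11, which equals P(A)P(B), so independent

Yes, A and B are independent


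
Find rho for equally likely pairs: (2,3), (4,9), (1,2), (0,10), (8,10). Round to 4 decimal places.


Cov(X,Y) = 4.4000, Var(X) = 8.0000, Var(Y) = 12.5600
rho = Cov/(sqrt(VarX)*sqrt(VarY)) = 0.4389

0.4389


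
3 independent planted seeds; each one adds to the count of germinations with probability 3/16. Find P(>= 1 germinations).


P(at least one) = 1 - P(none)
P(none) = (1 - 3/16)^3 = (13/16)^3 = 2197/4096
P(at least one) = 1 - 2197/4096 = 1899/4096

1899/4096


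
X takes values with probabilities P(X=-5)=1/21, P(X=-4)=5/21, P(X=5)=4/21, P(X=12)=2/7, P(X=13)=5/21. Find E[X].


E[X] = sum(x * P(x))
= -5*1/21 - 4*5/21 + 5*4/21 + 12*2/7 + 13*5/21
= 44/7

44/7


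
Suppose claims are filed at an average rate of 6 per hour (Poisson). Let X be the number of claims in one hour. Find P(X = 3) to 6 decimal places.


P(X=3) = e^(-6) * 6^3 / 3!
≈ 0.002478752177 * 216 / 6
≈ 0.089235

0.089235


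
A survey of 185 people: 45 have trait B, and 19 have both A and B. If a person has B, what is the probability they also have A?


P(A|B) = P(A∩B)/P(B) = (19/185)/(45/185) = 19/45

19/45


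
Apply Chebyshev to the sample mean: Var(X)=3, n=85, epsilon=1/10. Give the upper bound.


Var(Xbar) = Var(X)/n = 3/85
Chebyshev: P(|Xbar-mu| >= 1/10) <= Var(Xbar)/(1/10)^2 = (3/85)/(1/100) = 60/17
Bound exceeds 1, so trivial bound: 1

1


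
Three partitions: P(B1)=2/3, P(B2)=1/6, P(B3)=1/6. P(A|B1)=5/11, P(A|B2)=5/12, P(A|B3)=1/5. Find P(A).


P(A) = P(A|B1)P(B1) + P(A|B2)P(B2) + P(A|B3)P(B3)
= 5/11*2/3 + 5/12*1/6 + 1/5*1/6
= 10/33 + 5/72 + 1/30 = 1607/3960

1607/3960


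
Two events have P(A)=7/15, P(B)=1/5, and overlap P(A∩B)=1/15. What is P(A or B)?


P(A∪B) = P(A) + P(B) - P(A∩B)
= 7/15 + 1/5 - 1/15 = 3/5

3/5


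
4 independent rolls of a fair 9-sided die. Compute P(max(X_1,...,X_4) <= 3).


P(max <= 3) = P(all X_i <= 3) = (P(X_1 <= 3))^4
= (3/9)^4 = (1/3)^4 = 1/81

1/81


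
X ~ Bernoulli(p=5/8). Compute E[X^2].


For Bernoulli: X in {0,1}
E[X^2] = 0^2*(1-5/8) + 1^2*5/8 = 5/8

5/8


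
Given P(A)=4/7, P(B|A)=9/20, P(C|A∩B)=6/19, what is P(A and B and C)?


P(A∩B∩C) = P(A) * P(B|A) * P(C|A∩B)
= 4/7 * 9/20 * 6/19
= 9/35 * 6/19 = 54/665

54/665


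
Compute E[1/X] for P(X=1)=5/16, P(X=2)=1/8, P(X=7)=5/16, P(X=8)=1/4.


E[1/X] = sum(g(x)*P(x))
= 1*5/16 + 1/2*1/8 + 1/7*5/16 + 1/8*1/4
= 101/224

101/224


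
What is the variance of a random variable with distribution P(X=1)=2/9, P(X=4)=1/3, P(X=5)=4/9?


E[X] = 34/9, E[X^2] = 50/3
Var(X) = E[X^2] - (E[X])^2 = 50/3 - (34/9)^2 = 194/81

194/81


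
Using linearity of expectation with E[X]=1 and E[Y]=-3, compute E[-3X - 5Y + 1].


E[-3X - 5Y + 1] = -3*E[X] - 5*E[Y] + 1
= (-3)*(1) + (-5)*(-3) + (1)
= -3 + 15 + 1 = 13

13


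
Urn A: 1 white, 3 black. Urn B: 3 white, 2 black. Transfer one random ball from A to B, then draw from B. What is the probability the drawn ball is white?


P(transfer white) = 1/4; P(transfer black) = 3/4
If white transferred: Urn II has 4 white of 6, so P(white|white moved) = 2/3
If black transferred: Urn II has 3 white of 6, so P(white|black moved) = 1/2
By total probability: P(white) = 1/4*2/3 + 3/4*1/2 = 13/24

13/24


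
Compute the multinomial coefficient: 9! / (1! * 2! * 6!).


9! = 362880
Denominator: 1!=1 * 2!=2 * 6!=720
Coefficient = 362880 / 1440 = 252

252


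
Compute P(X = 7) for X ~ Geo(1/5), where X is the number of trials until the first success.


P(X=7) = (1-p)^6 * p = (4/5)^6 * 1/5
= 4096/15625 * 1/5 = 4096/78125

4096/78125


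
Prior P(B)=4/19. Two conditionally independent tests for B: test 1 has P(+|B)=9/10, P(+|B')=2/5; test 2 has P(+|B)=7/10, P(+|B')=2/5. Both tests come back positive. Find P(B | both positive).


After test 1: P(+) = 9/10*4/19 + 2/5*15/19 = 48/95
P(B|+) = (18/95)/(48/95) = 3/8
After test 2 (use post1 as new prior): P(+) = 7/10*3/8 + 2/5*5/8 = 41/80
P(B|+,+) = (21/80)/(41/80) = 21/41

21/41


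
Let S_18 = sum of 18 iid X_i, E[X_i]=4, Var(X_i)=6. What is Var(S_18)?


By independence, Var(S_n) = n*Var(X_1) = 18*6 = 108

108


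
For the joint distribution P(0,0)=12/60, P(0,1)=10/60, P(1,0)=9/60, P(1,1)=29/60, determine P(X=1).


P(X=1) = P(1,0)+P(1,1) = 9/60 + 29/60 = 38/60 = 19/30

19/30


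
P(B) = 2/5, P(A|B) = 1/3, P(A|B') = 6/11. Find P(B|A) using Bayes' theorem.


P(A) = P(A|B)P(B) + P(A|B')P(B') = 1/3*2/5 + 6/11*3/5 = 76/165
P(B|A) = P(A|B)P(B)/P(A) = (2/15)/(76/165) = 11/38

11/38


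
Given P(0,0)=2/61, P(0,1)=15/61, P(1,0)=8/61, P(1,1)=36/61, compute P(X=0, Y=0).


Read from table: P(X=0, Y=0) = 2/61

2/61


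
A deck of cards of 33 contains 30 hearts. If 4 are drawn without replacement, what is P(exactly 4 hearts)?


P(X=4) = C(30,4)*C(3,0) / C(33,4)
= 27405*1 / 40920
= 27405/40920 = 1827/2728

1827/2728


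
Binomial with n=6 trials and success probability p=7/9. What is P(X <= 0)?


P(X<=0) = P(X=0)
= 64/531441
= 64/531441

64/531441


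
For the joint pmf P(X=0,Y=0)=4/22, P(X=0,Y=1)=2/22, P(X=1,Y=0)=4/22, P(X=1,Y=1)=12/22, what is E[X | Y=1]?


P(Y=1) = 14/22
E[X|Y=1] = (0*2 + 1*12)/14 = 12/14 = 6/7

6/7


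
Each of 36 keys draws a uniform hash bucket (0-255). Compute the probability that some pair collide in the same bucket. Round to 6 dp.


P(all different) = prod((256-i)/256 for i=0..35) = 0.075524
P(at least one match) = 1 - 0.075524 = 0.924476

0.924476


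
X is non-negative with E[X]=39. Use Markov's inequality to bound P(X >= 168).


Markov: P(X >= a) <= E[X]/a
P(X >= 168) <= 39/168 = 13/56

13/56


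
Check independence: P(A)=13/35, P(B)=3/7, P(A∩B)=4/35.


P(A)*P(B) = 13/35*3/7 = 39/245
P(A∩B) = 4/35 != 39/245, so not independent

No, A and B are not independent


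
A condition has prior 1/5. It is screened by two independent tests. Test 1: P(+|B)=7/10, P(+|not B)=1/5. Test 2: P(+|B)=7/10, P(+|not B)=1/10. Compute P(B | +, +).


After test 1: P(+) = 7/10*1/5 + 1/5*4/5 = 3/10
P(B|+) = (7/50)/(3/10) = 7/15
After test 2 (use post1 as new prior): P(+) = 7/10*7/15 + 1/10*8/15 = 19/50
P(B|+,+) = (49/150)/(19/50) = 49/57

49/57
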